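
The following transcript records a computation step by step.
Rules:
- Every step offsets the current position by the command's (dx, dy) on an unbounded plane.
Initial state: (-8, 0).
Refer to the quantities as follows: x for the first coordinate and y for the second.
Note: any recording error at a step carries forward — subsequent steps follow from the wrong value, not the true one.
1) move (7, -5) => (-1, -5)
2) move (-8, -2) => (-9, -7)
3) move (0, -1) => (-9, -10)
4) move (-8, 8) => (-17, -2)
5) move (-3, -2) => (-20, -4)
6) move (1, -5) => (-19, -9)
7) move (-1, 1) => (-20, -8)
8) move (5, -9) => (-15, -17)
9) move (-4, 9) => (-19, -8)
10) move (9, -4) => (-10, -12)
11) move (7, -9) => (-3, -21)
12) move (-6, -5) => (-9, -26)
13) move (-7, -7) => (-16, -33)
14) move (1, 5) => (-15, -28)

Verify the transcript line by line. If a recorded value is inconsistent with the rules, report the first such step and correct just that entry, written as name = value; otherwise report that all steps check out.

step 3, y = -8

step 1: x = -8 + (7) = -1, y = 0 + (-5) = -5 -> no discrepancy
step 2: x = -1 + (-8) = -9, y = -5 + (-2) = -7 -> same as recorded
step 3: x = -9 + (0) = -9, y = -7 + (-1) = -8 -> the entry is off here
That makes step 3 the first incorrect line — y = -8 is what it should show.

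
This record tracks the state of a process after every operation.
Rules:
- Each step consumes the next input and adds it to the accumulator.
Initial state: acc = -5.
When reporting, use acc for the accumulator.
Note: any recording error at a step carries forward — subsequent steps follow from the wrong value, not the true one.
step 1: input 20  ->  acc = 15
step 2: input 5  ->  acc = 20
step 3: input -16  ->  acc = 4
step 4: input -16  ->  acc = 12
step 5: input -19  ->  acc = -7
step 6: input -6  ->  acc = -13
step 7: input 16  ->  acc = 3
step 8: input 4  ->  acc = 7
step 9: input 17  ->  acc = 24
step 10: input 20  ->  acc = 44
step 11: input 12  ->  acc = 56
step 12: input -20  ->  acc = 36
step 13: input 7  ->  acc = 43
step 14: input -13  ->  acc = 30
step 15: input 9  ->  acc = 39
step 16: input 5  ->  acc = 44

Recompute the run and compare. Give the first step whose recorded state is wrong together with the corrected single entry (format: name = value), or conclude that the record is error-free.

1. acc = -5 + 20 = 15 (verified)
2. acc = 15 + 5 = 20 (confirmed correct)
3. acc = 20 + -16 = 4 (checks out)
4. acc = 4 + -16 = -12 (the record disagrees here)
So the first discrepancy is step 4, where the right value is acc = -12.

step 4, acc = -12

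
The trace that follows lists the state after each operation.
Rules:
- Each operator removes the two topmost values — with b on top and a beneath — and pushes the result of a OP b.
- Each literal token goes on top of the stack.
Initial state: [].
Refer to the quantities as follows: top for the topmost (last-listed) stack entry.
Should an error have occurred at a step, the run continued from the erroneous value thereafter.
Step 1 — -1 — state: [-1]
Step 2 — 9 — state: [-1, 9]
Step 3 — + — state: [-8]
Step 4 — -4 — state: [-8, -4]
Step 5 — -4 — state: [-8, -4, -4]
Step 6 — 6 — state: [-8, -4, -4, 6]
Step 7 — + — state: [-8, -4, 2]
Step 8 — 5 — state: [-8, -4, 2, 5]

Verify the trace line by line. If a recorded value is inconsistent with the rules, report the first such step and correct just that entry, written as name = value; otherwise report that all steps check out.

step 3, top = 8

Recomputing the run from the initial state:
step 1: [-1]
step 2: [-1, 9]
step 3: [8]
step 4: [8, -4]
step 5: [8, -4, -4]
step 6: [8, -4, -4, 6]
step 7: [8, -4, 2]
step 8: [8, -4, 2, 5]
The first disagreement with the trace is at step 3, where the value should be top = 8.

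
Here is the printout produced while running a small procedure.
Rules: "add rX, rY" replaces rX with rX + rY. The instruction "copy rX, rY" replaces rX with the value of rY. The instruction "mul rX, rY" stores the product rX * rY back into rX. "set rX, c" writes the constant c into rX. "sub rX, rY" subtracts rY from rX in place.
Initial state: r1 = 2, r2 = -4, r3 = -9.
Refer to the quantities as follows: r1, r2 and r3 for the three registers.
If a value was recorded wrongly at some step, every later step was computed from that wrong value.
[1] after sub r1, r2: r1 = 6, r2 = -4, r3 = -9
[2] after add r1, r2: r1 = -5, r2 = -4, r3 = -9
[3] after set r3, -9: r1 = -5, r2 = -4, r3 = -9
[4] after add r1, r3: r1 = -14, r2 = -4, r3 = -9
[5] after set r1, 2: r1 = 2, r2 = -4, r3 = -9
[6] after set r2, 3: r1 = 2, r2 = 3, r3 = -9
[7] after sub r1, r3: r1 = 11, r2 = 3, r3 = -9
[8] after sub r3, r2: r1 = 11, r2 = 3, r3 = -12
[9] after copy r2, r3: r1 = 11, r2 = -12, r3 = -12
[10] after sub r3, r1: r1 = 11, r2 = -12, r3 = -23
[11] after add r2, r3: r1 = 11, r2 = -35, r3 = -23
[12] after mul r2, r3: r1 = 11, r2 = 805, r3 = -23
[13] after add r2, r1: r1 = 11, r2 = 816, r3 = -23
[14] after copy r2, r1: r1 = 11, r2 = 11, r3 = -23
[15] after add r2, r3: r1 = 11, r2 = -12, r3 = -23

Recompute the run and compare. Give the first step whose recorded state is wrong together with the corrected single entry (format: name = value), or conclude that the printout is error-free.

step 2, r1 = 2

step 1: r1 = 2 - -4 = 6 -> verified
step 2: r1 = 6 + -4 = 2 -> not what was recorded
First deviation found at step 2; the corrected entry is r1 = 2.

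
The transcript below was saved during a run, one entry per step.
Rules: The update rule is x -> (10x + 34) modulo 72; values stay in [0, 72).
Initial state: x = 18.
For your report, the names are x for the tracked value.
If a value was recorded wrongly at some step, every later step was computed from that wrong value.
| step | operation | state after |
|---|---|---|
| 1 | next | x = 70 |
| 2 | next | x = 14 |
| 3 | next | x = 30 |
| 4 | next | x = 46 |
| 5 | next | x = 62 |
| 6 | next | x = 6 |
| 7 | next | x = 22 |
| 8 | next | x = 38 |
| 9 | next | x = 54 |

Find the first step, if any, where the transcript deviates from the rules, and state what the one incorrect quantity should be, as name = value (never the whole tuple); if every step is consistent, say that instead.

Step 1: x = (10*18 + 34) mod 72 = 70 — consistent with the transcript.
Step 2: x = (10*70 + 34) mod 72 = 14 — confirmed correct.
Step 3: x = (10*14 + 34) mod 72 = 30 — no discrepancy.
Step 4: x = (10*30 + 34) mod 72 = 46 — same as recorded.
Step 5: x = (10*46 + 34) mod 72 = 62 — verified.
Step 6: x = (10*62 + 34) mod 72 = 6 — verified.
Step 7: x = (10*6 + 34) mod 72 = 22 — exactly as logged.
Step 8: x = (10*22 + 34) mod 72 = 38 — verified.
Step 9: x = (10*38 + 34) mod 72 = 54 — exactly as logged.
The recomputation confirms every line.

no error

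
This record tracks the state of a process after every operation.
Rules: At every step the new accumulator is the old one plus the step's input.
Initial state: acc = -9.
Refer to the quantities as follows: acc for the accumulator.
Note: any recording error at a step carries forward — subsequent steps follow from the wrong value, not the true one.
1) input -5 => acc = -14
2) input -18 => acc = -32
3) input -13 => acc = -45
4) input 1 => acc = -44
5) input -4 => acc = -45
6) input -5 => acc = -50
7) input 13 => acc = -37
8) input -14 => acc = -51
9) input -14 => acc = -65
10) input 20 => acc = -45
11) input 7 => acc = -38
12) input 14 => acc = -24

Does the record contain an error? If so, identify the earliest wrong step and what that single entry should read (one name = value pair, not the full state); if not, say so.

step 5, acc = -48

Recomputing the run from the initial state:
step 1: acc = -14
step 2: acc = -32
step 3: acc = -45
step 4: acc = -44
step 5: acc = -48
step 6: acc = -53
step 7: acc = -40
step 8: acc = -54
step 9: acc = -68
step 10: acc = -48
step 11: acc = -41
step 12: acc = -27
The first disagreement with the record is at step 5, where the value should be acc = -48.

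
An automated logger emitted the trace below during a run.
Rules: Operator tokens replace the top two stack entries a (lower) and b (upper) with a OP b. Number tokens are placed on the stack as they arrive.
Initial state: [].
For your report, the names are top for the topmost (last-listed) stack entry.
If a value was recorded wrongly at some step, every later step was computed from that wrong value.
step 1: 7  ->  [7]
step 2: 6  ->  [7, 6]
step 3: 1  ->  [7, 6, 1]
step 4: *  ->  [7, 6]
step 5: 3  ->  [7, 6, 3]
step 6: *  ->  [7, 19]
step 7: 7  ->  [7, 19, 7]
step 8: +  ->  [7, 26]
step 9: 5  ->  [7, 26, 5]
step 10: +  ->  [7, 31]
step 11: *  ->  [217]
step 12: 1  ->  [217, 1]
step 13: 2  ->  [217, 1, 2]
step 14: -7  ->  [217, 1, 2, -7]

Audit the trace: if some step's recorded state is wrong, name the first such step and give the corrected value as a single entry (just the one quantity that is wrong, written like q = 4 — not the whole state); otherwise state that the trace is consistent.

step 6, top = 18

step 1: push 7: top = 7 -> checks out
step 2: push 6: top = 6 -> agrees with the trace
step 3: push 1: top = 1 -> in agreement
step 4: 6 * 1 = 6 -> matches
step 5: push 3: top = 3 -> checks out
step 6: 6 * 3 = 18 -> a discrepancy with the trace
Step 6 is the first one off; corrected, top = 18.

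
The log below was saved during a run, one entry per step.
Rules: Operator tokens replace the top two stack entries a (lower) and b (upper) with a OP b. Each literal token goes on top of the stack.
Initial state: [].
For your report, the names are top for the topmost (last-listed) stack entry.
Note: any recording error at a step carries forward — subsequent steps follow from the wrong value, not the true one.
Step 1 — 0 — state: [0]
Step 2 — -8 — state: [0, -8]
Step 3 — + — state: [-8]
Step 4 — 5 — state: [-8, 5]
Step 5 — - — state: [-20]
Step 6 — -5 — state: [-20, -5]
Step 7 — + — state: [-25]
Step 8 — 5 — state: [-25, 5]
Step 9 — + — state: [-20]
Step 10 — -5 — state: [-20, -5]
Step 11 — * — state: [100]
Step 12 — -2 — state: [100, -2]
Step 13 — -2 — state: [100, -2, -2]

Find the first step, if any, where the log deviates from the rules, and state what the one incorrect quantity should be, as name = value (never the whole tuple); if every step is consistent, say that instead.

step 5, top = -13

1. push 0: top = 0 (matches)
2. push -8: top = -8 (agrees with the log)
3. 0 + -8 = -8 (matches)
4. push 5: top = 5 (confirmed correct)
5. -8 - 5 = -13 (not what was recorded)
First incorrect step: 5; the correct value is top = -13.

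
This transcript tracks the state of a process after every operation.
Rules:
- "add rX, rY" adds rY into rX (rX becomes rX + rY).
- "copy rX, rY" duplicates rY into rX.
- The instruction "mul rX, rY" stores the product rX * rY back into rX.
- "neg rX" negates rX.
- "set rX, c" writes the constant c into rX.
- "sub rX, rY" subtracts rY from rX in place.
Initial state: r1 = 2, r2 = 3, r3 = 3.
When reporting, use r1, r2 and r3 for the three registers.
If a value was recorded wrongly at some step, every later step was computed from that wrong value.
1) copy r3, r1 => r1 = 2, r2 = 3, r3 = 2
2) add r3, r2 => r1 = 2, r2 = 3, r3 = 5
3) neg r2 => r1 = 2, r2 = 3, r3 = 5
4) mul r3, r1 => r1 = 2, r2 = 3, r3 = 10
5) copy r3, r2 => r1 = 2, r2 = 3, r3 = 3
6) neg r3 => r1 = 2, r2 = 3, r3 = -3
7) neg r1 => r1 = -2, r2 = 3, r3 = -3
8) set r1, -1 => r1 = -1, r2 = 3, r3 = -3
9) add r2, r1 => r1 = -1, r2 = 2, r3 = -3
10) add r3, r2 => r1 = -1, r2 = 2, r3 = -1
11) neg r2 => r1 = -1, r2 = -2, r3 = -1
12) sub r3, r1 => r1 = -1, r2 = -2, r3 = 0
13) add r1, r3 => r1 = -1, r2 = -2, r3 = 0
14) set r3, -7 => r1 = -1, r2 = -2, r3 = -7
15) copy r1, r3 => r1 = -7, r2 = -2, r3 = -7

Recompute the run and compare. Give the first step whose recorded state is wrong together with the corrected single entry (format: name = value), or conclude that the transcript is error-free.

step 3, r2 = -3

Step 1: r3 = 2 — checks out.
Step 2: r3 = 2 + 3 = 5 — verified.
Step 3: r2 = -(3) = -3 — this is not what the transcript shows.
First incorrect step: 3; the correct value is r2 = -3.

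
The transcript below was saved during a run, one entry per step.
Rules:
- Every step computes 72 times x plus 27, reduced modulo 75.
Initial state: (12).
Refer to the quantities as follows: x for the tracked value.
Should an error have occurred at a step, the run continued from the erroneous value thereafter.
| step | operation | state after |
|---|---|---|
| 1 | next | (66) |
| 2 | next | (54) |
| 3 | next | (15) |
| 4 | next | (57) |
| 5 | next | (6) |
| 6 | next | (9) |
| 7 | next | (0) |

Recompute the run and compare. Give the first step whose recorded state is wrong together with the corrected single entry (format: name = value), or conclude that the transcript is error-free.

no error

Step 1: x = (72*12 + 27) mod 75 = 66 — matches.
Step 2: x = (72*66 + 27) mod 75 = 54 — matches.
Step 3: x = (72*54 + 27) mod 75 = 15 — verified.
Step 4: x = (72*15 + 27) mod 75 = 57 — checks out.
Step 5: x = (72*57 + 27) mod 75 = 6 — no discrepancy.
Step 6: x = (72*6 + 27) mod 75 = 9 — verified.
Step 7: x = (72*9 + 27) mod 75 = 0 — same as recorded.
Each recorded entry agrees with the recomputation.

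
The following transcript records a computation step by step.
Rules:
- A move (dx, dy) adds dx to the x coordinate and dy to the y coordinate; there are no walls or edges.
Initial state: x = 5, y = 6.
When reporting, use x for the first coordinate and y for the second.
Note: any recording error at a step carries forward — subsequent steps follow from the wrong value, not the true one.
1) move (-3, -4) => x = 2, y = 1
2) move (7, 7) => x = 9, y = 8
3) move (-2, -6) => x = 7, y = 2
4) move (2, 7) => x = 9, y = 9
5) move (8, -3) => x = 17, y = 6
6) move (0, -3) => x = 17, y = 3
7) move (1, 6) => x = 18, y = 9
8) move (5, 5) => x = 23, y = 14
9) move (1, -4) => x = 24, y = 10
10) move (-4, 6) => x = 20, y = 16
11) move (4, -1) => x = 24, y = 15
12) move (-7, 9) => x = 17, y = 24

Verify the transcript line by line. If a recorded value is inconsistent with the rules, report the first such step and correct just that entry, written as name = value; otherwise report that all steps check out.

step 1, y = 2

Step 1: x = 5 + (-3) = 2, y = 6 + (-4) = 2 — this is not what the transcript shows.
So the first discrepancy is step 1, where the right value is y = 2.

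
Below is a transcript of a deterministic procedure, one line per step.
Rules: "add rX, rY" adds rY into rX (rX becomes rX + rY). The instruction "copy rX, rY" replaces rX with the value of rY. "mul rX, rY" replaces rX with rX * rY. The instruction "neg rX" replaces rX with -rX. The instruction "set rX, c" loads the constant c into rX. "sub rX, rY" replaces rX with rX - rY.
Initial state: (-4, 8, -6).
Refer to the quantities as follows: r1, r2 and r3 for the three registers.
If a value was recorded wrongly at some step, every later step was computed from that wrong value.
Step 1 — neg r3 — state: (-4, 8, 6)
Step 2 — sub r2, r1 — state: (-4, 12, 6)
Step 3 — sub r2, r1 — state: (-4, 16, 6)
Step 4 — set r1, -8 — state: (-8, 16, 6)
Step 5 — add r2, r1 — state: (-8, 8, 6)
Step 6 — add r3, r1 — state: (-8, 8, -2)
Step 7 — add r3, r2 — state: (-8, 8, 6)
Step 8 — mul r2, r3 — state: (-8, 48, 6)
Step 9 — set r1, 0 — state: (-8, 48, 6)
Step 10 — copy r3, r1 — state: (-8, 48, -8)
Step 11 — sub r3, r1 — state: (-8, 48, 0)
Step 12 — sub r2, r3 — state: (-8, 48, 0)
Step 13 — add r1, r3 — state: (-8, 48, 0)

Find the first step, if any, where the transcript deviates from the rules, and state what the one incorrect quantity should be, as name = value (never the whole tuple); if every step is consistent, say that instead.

step 9, r1 = 0

1. r3 = -(-6) = 6 (consistent with the transcript)
2. r2 = 8 - -4 = 12 (checks out)
3. r2 = 12 - -4 = 16 (in agreement)
4. r1 = -8 (same as recorded)
5. r2 = 16 + -8 = 8 (in agreement)
6. r3 = 6 + -8 = -2 (same as recorded)
7. r3 = -2 + 8 = 6 (in agreement)
8. r2 = 8 * 6 = 48 (in agreement)
9. r1 = 0 (the entry is off here)
The audit stops at step 9: the recorded entry is wrong and should be r1 = 0.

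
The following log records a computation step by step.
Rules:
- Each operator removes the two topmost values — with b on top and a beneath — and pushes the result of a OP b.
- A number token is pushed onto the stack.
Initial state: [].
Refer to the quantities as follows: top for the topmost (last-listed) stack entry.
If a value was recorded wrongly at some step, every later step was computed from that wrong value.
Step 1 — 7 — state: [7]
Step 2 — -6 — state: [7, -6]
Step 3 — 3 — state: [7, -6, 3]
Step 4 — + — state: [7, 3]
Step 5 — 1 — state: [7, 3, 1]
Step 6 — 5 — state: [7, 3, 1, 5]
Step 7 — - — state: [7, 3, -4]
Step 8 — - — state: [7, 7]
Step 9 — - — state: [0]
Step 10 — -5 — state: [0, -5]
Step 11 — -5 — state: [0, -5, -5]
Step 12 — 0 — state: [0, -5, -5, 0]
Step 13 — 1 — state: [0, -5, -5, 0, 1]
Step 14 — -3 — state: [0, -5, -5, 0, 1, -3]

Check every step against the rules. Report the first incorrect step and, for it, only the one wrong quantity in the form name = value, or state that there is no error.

1. push 7: top = 7 (confirmed correct)
2. push -6: top = -6 (checks out)
3. push 3: top = 3 (in agreement)
4. -6 + 3 = -3 (the log disagrees here)
Conclusion: step 4 carries the first error; the entry should be top = -3.

step 4, top = -3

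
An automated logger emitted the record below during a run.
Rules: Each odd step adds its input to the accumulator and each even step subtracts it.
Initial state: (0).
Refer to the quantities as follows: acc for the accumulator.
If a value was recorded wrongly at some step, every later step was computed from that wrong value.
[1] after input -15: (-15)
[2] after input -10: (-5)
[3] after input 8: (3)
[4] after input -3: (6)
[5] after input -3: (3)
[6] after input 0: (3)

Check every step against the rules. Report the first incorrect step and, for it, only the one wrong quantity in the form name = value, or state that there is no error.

no error

Recomputing the run from the initial state:
step 1: acc = -15
step 2: acc = -5
step 3: acc = 3
step 4: acc = 6
step 5: acc = 3
step 6: acc = 3
This matches the record at every step.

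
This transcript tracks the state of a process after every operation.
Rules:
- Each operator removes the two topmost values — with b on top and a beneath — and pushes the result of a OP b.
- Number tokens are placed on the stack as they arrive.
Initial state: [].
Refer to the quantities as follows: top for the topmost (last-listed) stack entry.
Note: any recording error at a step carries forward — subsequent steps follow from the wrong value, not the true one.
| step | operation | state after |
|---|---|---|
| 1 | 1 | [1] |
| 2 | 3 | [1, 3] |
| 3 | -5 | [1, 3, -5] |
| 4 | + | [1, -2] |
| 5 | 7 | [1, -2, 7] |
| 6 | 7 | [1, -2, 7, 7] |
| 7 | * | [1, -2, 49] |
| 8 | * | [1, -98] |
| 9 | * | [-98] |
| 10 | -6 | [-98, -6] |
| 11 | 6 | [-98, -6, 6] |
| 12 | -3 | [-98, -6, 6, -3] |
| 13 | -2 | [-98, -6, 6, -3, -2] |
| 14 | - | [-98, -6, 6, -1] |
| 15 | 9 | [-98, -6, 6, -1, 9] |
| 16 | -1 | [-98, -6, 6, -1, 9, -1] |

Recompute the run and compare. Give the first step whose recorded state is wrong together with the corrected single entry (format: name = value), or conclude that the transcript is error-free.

step 1: push 1: top = 1 -> checks out
step 2: push 3: top = 3 -> verified
step 3: push -5: top = -5 -> confirmed correct
step 4: 3 + -5 = -2 -> agrees with the transcript
step 5: push 7: top = 7 -> consistent with the transcript
step 6: push 7: top = 7 -> in agreement
step 7: 7 * 7 = 49 -> exactly as logged
step 8: -2 * 49 = -98 -> in agreement
step 9: 1 * -98 = -98 -> matches
step 10: push -6: top = -6 -> confirmed correct
step 11: push 6: top = 6 -> exactly as logged
step 12: push -3: top = -3 -> exactly as logged
step 13: push -2: top = -2 -> consistent with the transcript
step 14: -3 - -2 = -1 -> consistent with the transcript
step 15: push 9: top = 9 -> consistent with the transcript
step 16: push -1: top = -1 -> in agreement
Nothing is out of place; the run is error-free.

no error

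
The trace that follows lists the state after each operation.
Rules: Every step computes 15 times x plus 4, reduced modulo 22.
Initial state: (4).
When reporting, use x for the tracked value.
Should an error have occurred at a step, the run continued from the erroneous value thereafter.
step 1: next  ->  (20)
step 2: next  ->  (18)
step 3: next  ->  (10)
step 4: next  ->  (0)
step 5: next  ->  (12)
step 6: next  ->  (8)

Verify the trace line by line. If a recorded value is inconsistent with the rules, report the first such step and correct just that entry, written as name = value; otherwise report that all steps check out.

step 5, x = 4

1. x = (15*4 + 4) mod 22 = 20 (agrees with the trace)
2. x = (15*20 + 4) mod 22 = 18 (no discrepancy)
3. x = (15*18 + 4) mod 22 = 10 (checks out)
4. x = (15*10 + 4) mod 22 = 0 (consistent with the trace)
5. x = (15*0 + 4) mod 22 = 4 (the trace has a different value)
That makes step 5 the first incorrect line — x = 4 is what it should show.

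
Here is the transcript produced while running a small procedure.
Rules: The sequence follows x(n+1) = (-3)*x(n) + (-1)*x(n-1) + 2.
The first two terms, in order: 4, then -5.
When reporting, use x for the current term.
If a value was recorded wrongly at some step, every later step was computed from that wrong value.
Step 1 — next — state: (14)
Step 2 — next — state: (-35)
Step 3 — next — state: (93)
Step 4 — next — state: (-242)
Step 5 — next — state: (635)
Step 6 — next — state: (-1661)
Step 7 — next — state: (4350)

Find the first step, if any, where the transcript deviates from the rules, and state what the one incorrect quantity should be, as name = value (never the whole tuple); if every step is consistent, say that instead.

step 1, x = 13

Step 1: x = -3*(-5) + (-1)*(4) + (2) = 13 — the recorded entry deviates here.
First incorrect step: 1; the correct value is x = 13.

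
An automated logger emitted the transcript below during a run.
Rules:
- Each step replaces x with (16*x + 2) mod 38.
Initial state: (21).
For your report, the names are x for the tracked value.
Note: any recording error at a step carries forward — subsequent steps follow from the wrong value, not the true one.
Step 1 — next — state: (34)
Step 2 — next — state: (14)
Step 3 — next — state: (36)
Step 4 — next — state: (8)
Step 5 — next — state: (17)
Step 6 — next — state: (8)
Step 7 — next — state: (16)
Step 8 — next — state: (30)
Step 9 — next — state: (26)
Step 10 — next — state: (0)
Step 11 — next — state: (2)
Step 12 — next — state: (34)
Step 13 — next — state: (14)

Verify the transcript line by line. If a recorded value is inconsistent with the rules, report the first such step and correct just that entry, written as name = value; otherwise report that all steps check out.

step 5, x = 16

Recomputing the run from the initial state:
step 1: x = 34
step 2: x = 14
step 3: x = 36
step 4: x = 8
step 5: x = 16
step 6: x = 30
step 7: x = 26
step 8: x = 0
step 9: x = 2
step 10: x = 34
step 11: x = 14
step 12: x = 36
step 13: x = 8
The first disagreement with the transcript is at step 5, where the value should be x = 16.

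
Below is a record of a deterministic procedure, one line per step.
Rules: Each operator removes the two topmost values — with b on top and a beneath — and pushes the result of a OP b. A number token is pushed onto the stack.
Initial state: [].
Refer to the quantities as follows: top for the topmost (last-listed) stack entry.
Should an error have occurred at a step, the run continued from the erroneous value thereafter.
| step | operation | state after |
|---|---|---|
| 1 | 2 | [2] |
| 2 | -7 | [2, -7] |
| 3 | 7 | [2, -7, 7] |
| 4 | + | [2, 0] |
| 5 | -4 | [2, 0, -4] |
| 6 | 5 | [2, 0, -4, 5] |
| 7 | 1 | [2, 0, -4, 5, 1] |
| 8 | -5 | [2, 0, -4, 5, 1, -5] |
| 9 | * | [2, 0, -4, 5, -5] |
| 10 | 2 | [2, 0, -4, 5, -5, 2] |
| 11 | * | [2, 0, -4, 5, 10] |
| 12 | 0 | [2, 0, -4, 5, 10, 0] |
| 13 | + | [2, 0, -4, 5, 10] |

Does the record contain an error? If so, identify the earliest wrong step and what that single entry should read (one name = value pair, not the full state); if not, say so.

Recomputing the run from the initial state:
step 1: [2]
step 2: [2, -7]
step 3: [2, -7, 7]
step 4: [2, 0]
step 5: [2, 0, -4]
step 6: [2, 0, -4, 5]
step 7: [2, 0, -4, 5, 1]
step 8: [2, 0, -4, 5, 1, -5]
step 9: [2, 0, -4, 5, -5]
step 10: [2, 0, -4, 5, -5, 2]
step 11: [2, 0, -4, 5, -10]
step 12: [2, 0, -4, 5, -10, 0]
step 13: [2, 0, -4, 5, -10]
The first disagreement with the record is at step 11, where the value should be top = -10.

step 11, top = -10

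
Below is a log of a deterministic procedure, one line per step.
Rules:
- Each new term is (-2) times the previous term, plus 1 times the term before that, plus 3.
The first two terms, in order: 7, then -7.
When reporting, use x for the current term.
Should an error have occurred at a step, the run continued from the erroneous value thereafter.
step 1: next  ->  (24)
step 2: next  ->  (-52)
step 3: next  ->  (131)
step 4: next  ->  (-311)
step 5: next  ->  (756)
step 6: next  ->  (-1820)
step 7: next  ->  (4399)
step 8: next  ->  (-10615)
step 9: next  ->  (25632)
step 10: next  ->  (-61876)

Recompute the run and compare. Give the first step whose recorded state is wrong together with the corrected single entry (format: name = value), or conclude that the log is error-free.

no error

step 1: x = -2*(-7) + (1)*(7) + (3) = 24 -> no discrepancy
step 2: x = -2*(24) + (1)*(-7) + (3) = -52 -> in agreement
step 3: x = -2*(-52) + (1)*(24) + (3) = 131 -> confirmed correct
step 4: x = -2*(131) + (1)*(-52) + (3) = -311 -> matches
step 5: x = -2*(-311) + (1)*(131) + (3) = 756 -> no discrepancy
step 6: x = -2*(756) + (1)*(-311) + (3) = -1820 -> verified
step 7: x = -2*(-1820) + (1)*(756) + (3) = 4399 -> matches
step 8: x = -2*(4399) + (1)*(-1820) + (3) = -10615 -> confirmed correct
step 9: x = -2*(-10615) + (1)*(4399) + (3) = 25632 -> matches
step 10: x = -2*(25632) + (1)*(-10615) + (3) = -61876 -> consistent with the log
The recomputation confirms every line.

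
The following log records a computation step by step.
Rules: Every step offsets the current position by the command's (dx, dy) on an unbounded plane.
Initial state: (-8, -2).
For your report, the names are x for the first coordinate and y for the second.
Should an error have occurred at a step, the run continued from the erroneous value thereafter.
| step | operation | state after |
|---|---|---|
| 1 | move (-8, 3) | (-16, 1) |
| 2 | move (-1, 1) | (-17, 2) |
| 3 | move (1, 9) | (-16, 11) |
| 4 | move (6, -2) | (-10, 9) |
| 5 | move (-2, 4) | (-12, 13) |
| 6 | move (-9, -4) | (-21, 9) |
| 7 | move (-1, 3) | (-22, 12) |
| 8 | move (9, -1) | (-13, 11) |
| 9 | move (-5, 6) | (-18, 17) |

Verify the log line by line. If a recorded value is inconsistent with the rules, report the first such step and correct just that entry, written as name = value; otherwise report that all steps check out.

no error

step 1: x = -8 + (-8) = -16, y = -2 + (3) = 1 -> in agreement
step 2: x = -16 + (-1) = -17, y = 1 + (1) = 2 -> no discrepancy
step 3: x = -17 + (1) = -16, y = 2 + (9) = 11 -> exactly as logged
step 4: x = -16 + (6) = -10, y = 11 + (-2) = 9 -> same as recorded
step 5: x = -10 + (-2) = -12, y = 9 + (4) = 13 -> same as recorded
step 6: x = -12 + (-9) = -21, y = 13 + (-4) = 9 -> no discrepancy
step 7: x = -21 + (-1) = -22, y = 9 + (3) = 12 -> agrees with the log
step 8: x = -22 + (9) = -13, y = 12 + (-1) = 11 -> verified
step 9: x = -13 + (-5) = -18, y = 11 + (6) = 17 -> confirmed correct
All steps check out; nothing to correct.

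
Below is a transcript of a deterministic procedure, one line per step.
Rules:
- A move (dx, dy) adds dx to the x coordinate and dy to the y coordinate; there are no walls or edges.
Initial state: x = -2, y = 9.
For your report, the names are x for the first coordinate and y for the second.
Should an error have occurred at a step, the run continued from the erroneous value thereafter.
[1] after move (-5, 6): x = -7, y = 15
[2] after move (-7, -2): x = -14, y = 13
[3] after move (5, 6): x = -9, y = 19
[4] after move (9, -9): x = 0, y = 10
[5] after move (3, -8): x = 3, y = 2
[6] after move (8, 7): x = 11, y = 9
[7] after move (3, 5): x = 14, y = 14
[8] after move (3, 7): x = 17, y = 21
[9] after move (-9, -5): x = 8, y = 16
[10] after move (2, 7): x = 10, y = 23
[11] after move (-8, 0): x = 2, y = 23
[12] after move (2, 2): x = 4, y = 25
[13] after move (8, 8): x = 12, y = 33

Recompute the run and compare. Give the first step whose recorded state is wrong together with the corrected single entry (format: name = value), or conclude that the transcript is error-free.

no error

Step 1: x = -2 + (-5) = -7, y = 9 + (6) = 15 — agrees with the transcript.
Step 2: x = -7 + (-7) = -14, y = 15 + (-2) = 13 — same as recorded.
Step 3: x = -14 + (5) = -9, y = 13 + (6) = 19 — agrees with the transcript.
Step 4: x = -9 + (9) = 0, y = 19 + (-9) = 10 — verified.
Step 5: x = 0 + (3) = 3, y = 10 + (-8) = 2 — verified.
Step 6: x = 3 + (8) = 11, y = 2 + (7) = 9 — confirmed correct.
Step 7: x = 11 + (3) = 14, y = 9 + (5) = 14 — in agreement.
Step 8: x = 14 + (3) = 17, y = 14 + (7) = 21 — agrees with the transcript.
Step 9: x = 17 + (-9) = 8, y = 21 + (-5) = 16 — verified.
Step 10: x = 8 + (2) = 10, y = 16 + (7) = 23 — consistent with the transcript.
Step 11: x = 10 + (-8) = 2, y = 23 + (0) = 23 — in agreement.
Step 12: x = 2 + (2) = 4, y = 23 + (2) = 25 — confirmed correct.
Step 13: x = 4 + (8) = 12, y = 25 + (8) = 33 — exactly as logged.
No step deviates from the rules.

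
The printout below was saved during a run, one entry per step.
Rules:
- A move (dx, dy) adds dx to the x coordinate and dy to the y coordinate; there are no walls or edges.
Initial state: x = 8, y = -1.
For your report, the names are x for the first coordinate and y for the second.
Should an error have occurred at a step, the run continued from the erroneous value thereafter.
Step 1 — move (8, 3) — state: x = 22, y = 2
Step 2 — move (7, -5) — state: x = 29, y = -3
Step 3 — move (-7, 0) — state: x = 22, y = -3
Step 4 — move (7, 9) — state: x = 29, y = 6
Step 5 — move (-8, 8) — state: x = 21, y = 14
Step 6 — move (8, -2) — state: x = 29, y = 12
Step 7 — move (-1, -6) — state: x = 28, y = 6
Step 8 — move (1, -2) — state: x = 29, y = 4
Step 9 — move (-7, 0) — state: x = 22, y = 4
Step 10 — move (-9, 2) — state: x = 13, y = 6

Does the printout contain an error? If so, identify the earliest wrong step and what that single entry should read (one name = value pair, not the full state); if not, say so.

step 1, x = 16

step 1: x = 8 + (8) = 16, y = -1 + (3) = 2 -> the entry is off here
Step 1 is the first one off; corrected, x = 16.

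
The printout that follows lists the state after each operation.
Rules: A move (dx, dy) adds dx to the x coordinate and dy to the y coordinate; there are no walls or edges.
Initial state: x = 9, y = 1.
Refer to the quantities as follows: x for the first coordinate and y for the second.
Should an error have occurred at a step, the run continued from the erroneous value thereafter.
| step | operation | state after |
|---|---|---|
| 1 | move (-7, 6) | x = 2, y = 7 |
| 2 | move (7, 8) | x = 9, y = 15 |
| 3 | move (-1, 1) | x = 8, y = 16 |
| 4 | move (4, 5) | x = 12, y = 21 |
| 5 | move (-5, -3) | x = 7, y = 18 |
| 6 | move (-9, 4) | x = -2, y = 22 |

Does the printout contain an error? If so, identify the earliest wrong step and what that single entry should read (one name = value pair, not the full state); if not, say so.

no error

step 1: x = 9 + (-7) = 2, y = 1 + (6) = 7 -> same as recorded
step 2: x = 2 + (7) = 9, y = 7 + (8) = 15 -> consistent with the printout
step 3: x = 9 + (-1) = 8, y = 15 + (1) = 16 -> exactly as logged
step 4: x = 8 + (4) = 12, y = 16 + (5) = 21 -> exactly as logged
step 5: x = 12 + (-5) = 7, y = 21 + (-3) = 18 -> exactly as logged
step 6: x = 7 + (-9) = -2, y = 18 + (4) = 22 -> consistent with the printout
Nothing is out of place; the run is error-free.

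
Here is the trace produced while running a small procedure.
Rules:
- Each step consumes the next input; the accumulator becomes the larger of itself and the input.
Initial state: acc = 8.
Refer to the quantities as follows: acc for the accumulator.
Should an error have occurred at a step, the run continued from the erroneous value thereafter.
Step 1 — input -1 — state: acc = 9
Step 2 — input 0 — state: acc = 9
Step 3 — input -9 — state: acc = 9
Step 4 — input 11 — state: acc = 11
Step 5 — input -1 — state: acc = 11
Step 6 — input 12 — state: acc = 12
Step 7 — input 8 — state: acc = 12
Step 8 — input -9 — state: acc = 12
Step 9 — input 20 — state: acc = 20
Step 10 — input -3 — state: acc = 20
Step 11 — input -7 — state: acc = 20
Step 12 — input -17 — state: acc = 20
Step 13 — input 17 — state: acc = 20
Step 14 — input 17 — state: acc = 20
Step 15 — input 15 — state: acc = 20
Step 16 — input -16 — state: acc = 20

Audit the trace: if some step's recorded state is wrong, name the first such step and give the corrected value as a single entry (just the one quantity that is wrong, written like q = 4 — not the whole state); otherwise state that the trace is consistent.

Step 1: acc = max(8, -1) = 8 — a discrepancy with the trace.
First deviation found at step 1; the corrected entry is acc = 8.

step 1, acc = 8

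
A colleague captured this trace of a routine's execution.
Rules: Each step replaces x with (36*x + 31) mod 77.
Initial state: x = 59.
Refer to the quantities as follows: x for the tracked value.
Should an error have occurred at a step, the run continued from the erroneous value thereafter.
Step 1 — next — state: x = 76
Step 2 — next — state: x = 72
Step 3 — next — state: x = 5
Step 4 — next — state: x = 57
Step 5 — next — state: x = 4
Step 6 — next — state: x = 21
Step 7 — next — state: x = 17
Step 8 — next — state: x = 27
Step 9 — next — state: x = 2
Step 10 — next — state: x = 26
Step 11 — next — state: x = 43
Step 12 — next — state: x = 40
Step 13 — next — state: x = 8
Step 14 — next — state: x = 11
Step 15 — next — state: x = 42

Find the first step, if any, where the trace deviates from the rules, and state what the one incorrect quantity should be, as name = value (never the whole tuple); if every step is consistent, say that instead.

step 12, x = 39

Recomputing the run from the initial state:
step 1: x = 76
step 2: x = 72
step 3: x = 5
step 4: x = 57
step 5: x = 4
step 6: x = 21
step 7: x = 17
step 8: x = 27
step 9: x = 2
step 10: x = 26
step 11: x = 43
step 12: x = 39
step 13: x = 49
step 14: x = 24
step 15: x = 48
The first disagreement with the trace is at step 12, where the value should be x = 39.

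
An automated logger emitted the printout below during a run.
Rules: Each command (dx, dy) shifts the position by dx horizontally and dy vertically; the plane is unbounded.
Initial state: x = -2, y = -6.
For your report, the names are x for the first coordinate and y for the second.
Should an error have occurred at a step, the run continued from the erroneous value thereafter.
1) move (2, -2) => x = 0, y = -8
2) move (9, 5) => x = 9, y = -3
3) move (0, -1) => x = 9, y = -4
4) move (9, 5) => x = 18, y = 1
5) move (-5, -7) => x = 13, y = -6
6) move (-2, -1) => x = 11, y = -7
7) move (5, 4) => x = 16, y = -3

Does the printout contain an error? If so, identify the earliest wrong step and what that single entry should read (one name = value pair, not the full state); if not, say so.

no error

Step 1: x = -2 + (2) = 0, y = -6 + (-2) = -8 — in agreement.
Step 2: x = 0 + (9) = 9, y = -8 + (5) = -3 — checks out.
Step 3: x = 9 + (0) = 9, y = -3 + (-1) = -4 — verified.
Step 4: x = 9 + (9) = 18, y = -4 + (5) = 1 — checks out.
Step 5: x = 18 + (-5) = 13, y = 1 + (-7) = -6 — verified.
Step 6: x = 13 + (-2) = 11, y = -6 + (-1) = -7 — in agreement.
Step 7: x = 11 + (5) = 16, y = -7 + (4) = -3 — verified.
All entries verified; no error found.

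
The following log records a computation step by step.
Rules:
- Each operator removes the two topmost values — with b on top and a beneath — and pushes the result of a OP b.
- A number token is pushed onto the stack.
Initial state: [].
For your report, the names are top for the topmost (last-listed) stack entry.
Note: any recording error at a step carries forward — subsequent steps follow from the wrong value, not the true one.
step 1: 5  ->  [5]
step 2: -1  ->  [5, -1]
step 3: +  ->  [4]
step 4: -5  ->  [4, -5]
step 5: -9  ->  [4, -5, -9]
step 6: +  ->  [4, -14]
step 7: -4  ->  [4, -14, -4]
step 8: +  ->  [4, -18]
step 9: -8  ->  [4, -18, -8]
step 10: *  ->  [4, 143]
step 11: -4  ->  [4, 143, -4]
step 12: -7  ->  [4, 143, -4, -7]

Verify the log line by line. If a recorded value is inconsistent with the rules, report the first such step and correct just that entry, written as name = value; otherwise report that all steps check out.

Recomputing the run from the initial state:
step 1: [5]
step 2: [5, -1]
step 3: [4]
step 4: [4, -5]
step 5: [4, -5, -9]
step 6: [4, -14]
step 7: [4, -14, -4]
step 8: [4, -18]
step 9: [4, -18, -8]
step 10: [4, 144]
step 11: [4, 144, -4]
step 12: [4, 144, -4, -7]
The first disagreement with the log is at step 10, where the value should be top = 144.

step 10, top = 144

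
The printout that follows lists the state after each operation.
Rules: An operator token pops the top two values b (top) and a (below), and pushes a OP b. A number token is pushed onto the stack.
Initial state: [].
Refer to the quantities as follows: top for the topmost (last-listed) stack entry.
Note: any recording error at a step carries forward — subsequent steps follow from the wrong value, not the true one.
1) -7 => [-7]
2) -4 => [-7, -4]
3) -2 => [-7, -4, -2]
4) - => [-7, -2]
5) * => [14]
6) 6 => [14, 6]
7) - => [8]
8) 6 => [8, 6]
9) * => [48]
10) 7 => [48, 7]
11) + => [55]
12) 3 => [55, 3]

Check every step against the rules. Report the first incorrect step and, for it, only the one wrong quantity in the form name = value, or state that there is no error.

Step 1: push -7: top = -7 — agrees with the printout.
Step 2: push -4: top = -4 — exactly as logged.
Step 3: push -2: top = -2 — verified.
Step 4: -4 - -2 = -2 — same as recorded.
Step 5: -7 * -2 = 14 — in agreement.
Step 6: push 6: top = 6 — confirmed correct.
Step 7: 14 - 6 = 8 — in agreement.
Step 8: push 6: top = 6 — in agreement.
Step 9: 8 * 6 = 48 — matches.
Step 10: push 7: top = 7 — confirmed correct.
Step 11: 48 + 7 = 55 — same as recorded.
Step 12: push 3: top = 3 — in agreement.
Each recorded entry agrees with the recomputation.

no error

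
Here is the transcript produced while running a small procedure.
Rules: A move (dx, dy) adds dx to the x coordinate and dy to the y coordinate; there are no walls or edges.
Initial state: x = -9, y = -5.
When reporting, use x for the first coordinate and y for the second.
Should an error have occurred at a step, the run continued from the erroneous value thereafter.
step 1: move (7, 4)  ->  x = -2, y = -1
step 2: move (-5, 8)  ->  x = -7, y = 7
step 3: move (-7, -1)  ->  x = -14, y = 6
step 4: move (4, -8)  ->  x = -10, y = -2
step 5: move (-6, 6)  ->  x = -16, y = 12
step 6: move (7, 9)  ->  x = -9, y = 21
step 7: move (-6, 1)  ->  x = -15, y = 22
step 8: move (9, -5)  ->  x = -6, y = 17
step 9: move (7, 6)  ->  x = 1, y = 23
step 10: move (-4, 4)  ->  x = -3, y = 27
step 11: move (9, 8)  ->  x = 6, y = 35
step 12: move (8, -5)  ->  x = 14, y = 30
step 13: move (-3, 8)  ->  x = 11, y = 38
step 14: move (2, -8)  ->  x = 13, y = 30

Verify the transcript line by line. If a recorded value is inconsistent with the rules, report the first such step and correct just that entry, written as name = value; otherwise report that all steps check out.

1. x = -9 + (7) = -2, y = -5 + (4) = -1 (exactly as logged)
2. x = -2 + (-5) = -7, y = -1 + (8) = 7 (verified)
3. x = -7 + (-7) = -14, y = 7 + (-1) = 6 (checks out)
4. x = -14 + (4) = -10, y = 6 + (-8) = -2 (matches)
5. x = -10 + (-6) = -16, y = -2 + (6) = 4 (the transcript has a different value)
Step 5 is the first one off; corrected, y = 4.

step 5, y = 4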